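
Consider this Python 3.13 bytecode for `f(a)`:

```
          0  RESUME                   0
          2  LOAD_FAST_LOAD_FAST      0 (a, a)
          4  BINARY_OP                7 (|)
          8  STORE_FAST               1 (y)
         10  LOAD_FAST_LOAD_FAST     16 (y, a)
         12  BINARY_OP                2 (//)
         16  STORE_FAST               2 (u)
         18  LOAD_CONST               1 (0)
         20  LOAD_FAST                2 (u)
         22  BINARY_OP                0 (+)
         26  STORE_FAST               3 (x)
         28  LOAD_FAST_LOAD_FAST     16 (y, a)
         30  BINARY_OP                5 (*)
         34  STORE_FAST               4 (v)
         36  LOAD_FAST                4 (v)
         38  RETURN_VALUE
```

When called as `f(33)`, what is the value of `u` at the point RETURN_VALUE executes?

LOAD_FAST_LOAD_FAST a,a → push 33,33. Stack: [33, 33]
BINARY_OP | → 33 | 33 = 33. Stack: [33]
STORE_FAST y → y=33. Stack: []
LOAD_FAST_LOAD_FAST y,a → push 33,33. Stack: [33, 33]
BINARY_OP // → 33 // 33 = 1. Stack: [1]
STORE_FAST u → u=1. Stack: []
LOAD_CONST → push 0. Stack: [0]
LOAD_FAST u → push 1. Stack: [0, 1]
BINARY_OP + → 0 + 1 = 1. Stack: [1]
STORE_FAST x → x=1. Stack: []
LOAD_FAST_LOAD_FAST y,a → push 33,33. Stack: [33, 33]
BINARY_OP * → 33 * 33 = 1089. Stack: [1089]
STORE_FAST v → v=1089. Stack: []
LOAD_FAST v → push 1089. Stack: [1089]
RETURN_VALUE → return 1089.

1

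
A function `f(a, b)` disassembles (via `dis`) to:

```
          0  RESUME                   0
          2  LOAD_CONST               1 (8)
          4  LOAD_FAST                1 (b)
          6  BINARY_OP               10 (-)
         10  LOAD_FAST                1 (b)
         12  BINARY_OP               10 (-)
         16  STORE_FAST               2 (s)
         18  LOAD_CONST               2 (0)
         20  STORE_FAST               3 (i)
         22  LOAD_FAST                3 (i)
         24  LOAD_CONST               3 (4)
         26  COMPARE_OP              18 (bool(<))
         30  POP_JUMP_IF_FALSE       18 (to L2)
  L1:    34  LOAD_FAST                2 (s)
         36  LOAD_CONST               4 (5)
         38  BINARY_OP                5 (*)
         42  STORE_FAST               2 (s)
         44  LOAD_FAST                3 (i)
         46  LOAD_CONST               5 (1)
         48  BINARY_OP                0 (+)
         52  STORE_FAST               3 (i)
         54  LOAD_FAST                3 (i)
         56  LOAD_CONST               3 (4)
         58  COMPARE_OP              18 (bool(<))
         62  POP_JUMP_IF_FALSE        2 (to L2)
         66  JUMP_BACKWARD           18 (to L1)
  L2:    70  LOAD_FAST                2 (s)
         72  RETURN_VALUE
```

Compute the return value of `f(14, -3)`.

LOAD_CONST → push 8. Stack: [8]
LOAD_FAST b → push -3. Stack: [8, -3]
BINARY_OP - → 8 - -3 = 11. Stack: [11]
LOAD_FAST b → push -3. Stack: [11, -3]
BINARY_OP - → 11 - -3 = 14. Stack: [14]
STORE_FAST s → s=14. Stack: []
LOAD_CONST → push 0. Stack: [0]
STORE_FAST i → i=0. Stack: []
LOAD_FAST i → push 0. Stack: [0]
LOAD_CONST → push 4. Stack: [0, 4]
COMPARE_OP bool(<) → 0 vs 4 = True. Stack: [True]
POP_JUMP_IF_FALSE → pop True; no jump. Stack: []
LOAD_FAST s → push 14. Stack: [14]
LOAD_CONST → push 5. Stack: [14, 5]
BINARY_OP * → 14 * 5 = 70. Stack: [70]
STORE_FAST s → s=70. Stack: []
LOAD_FAST i → push 0. Stack: [0]
LOAD_CONST → push 1. Stack: [0, 1]
BINARY_OP + → 0 + 1 = 1. Stack: [1]
STORE_FAST i → i=1. Stack: []
LOAD_FAST i → push 1. Stack: [1]
LOAD_CONST → push 4. Stack: [1, 4]
COMPARE_OP bool(<) → 1 vs 4 = True. Stack: [True]
POP_JUMP_IF_FALSE → pop True; no jump. Stack: []
LOAD_FAST s → push 70. Stack: [70]
LOAD_CONST → push 5. Stack: [70, 5]
BINARY_OP * → 70 * 5 = 350. Stack: [350]
STORE_FAST s → s=350. Stack: []
LOAD_FAST i → push 1. Stack: [1]
LOAD_CONST → push 1. Stack: [1, 1]
BINARY_OP + → 1 + 1 = 2. Stack: [2]
STORE_FAST i → i=2. Stack: []
LOAD_FAST i → push 2. Stack: [2]
LOAD_CONST → push 4. Stack: [2, 4]
COMPARE_OP bool(<) → 2 vs 4 = True. Stack: [True]
POP_JUMP_IF_FALSE → pop True; no jump. Stack: []
LOAD_FAST s → push 350. Stack: [350]
LOAD_CONST → push 5. Stack: [350, 5]
BINARY_OP * → 350 * 5 = 1750. Stack: [1750]
STORE_FAST s → s=1750. Stack: []
LOAD_FAST i → push 2. Stack: [2]
LOAD_CONST → push 1. Stack: [2, 1]
BINARY_OP + → 2 + 1 = 3. Stack: [3]
STORE_FAST i → i=3. Stack: []
LOAD_FAST i → push 3. Stack: [3]
LOAD_CONST → push 4. Stack: [3, 4]
COMPARE_OP bool(<) → 3 vs 4 = True. Stack: [True]
POP_JUMP_IF_FALSE → pop True; no jump. Stack: []
LOAD_FAST s → push 1750. Stack: [1750]
LOAD_CONST → push 5. Stack: [1750, 5]
BINARY_OP * → 1750 * 5 = 8750. Stack: [8750]
STORE_FAST s → s=8750. Stack: []
LOAD_FAST i → push 3. Stack: [3]
LOAD_CONST → push 1. Stack: [3, 1]
BINARY_OP + → 3 + 1 = 4. Stack: [4]
STORE_FAST i → i=4. Stack: []
LOAD_FAST i → push 4. Stack: [4]
LOAD_CONST → push 4. Stack: [4, 4]
COMPARE_OP bool(<) → 4 vs 4 = False. Stack: [False]
POP_JUMP_IF_FALSE → pop False; jump. Stack: []
LOAD_FAST s → push 8750. Stack: [8750]
RETURN_VALUE → return 8750.

8750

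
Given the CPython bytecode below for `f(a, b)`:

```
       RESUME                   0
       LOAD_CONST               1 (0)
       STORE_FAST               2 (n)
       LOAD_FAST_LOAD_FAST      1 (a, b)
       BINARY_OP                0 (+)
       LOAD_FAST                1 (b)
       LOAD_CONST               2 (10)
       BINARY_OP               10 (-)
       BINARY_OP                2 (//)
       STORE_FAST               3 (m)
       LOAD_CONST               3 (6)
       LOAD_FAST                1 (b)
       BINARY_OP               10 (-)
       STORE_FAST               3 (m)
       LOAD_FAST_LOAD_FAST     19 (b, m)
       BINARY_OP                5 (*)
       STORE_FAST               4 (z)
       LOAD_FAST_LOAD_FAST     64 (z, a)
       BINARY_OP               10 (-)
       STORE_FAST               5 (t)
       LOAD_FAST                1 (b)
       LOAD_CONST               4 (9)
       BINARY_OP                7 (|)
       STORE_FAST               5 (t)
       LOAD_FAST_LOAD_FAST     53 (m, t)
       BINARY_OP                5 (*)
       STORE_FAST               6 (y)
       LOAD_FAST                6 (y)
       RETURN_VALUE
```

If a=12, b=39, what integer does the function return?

-1551

LOAD_CONST → push 0. Stack: [0]
STORE_FAST n → n=0. Stack: []
LOAD_FAST_LOAD_FAST a,b → push 12,39. Stack: [12, 39]
BINARY_OP + → 12 + 39 = 51. Stack: [51]
LOAD_FAST b → push 39. Stack: [51, 39]
LOAD_CONST → push 10. Stack: [51, 39, 10]
BINARY_OP - → 39 - 10 = 29. Stack: [51, 29]
BINARY_OP // → 51 // 29 = 1. Stack: [1]
STORE_FAST m → m=1. Stack: []
LOAD_CONST → push 6. Stack: [6]
LOAD_FAST b → push 39. Stack: [6, 39]
BINARY_OP - → 6 - 39 = -33. Stack: [-33]
STORE_FAST m → m=-33. Stack: []
LOAD_FAST_LOAD_FAST b,m → push 39,-33. Stack: [39, -33]
BINARY_OP * → 39 * -33 = -1287. Stack: [-1287]
STORE_FAST z → z=-1287. Stack: []
LOAD_FAST_LOAD_FAST z,a → push -1287,12. Stack: [-1287, 12]
BINARY_OP - → -1287 - 12 = -1299. Stack: [-1299]
STORE_FAST t → t=-1299. Stack: []
LOAD_FAST b → push 39. Stack: [39]
LOAD_CONST → push 9. Stack: [39, 9]
BINARY_OP | → 39 | 9 = 47. Stack: [47]
STORE_FAST t → t=47. Stack: []
LOAD_FAST_LOAD_FAST m,t → push -33,47. Stack: [-33, 47]
BINARY_OP * → -33 * 47 = -1551. Stack: [-1551]
STORE_FAST y → y=-1551. Stack: []
LOAD_FAST y → push -1551. Stack: [-1551]
RETURN_VALUE → return -1551.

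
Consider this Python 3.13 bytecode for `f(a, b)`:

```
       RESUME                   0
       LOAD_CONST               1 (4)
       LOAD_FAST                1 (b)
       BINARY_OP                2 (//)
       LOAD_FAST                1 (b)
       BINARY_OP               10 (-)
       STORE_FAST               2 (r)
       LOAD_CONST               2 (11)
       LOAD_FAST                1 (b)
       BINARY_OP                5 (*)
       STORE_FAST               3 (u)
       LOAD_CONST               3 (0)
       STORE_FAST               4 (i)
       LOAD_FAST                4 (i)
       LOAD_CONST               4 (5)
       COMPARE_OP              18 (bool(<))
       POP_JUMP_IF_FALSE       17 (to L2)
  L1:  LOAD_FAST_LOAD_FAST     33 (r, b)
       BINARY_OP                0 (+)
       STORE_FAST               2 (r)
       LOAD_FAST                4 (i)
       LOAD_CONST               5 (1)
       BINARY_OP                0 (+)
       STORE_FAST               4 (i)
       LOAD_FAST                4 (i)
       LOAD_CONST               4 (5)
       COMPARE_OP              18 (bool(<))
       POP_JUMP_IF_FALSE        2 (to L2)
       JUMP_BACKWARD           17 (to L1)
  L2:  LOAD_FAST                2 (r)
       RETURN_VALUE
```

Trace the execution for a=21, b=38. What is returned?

152

LOAD_CONST → push 4
LOAD_FAST b → push 38
BINARY_OP // → 4 // 38 = 0
LOAD_FAST b → push 38
BINARY_OP - → 0 - 38 = -38
STORE_FAST r → r=-38
LOAD_CONST → push 11
LOAD_FAST b → push 38
BINARY_OP * → 11 * 38 = 418
STORE_FAST u → u=418
LOAD_CONST → push 0
STORE_FAST i → i=0
LOAD_FAST i → push 0
LOAD_CONST → push 5
COMPARE_OP bool(<) → 0 vs 5 = True
POP_JUMP_IF_FALSE → pop True; no jump
LOAD_FAST_LOAD_FAST r,b → push -38,38
BINARY_OP + → -38 + 38 = 0
STORE_FAST r → r=0
LOAD_FAST i → push 0
LOAD_CONST → push 1
BINARY_OP + → 0 + 1 = 1
STORE_FAST i → i=1
LOAD_FAST i → push 1
LOAD_CONST → push 5
COMPARE_OP bool(<) → 1 vs 5 = True
POP_JUMP_IF_FALSE → pop True; no jump
LOAD_FAST_LOAD_FAST r,b → push 0,38
BINARY_OP + → 0 + 38 = 38
STORE_FAST r → r=38
LOAD_FAST i → push 1
LOAD_CONST → push 1
BINARY_OP + → 1 + 1 = 2
STORE_FAST i → i=2
LOAD_FAST i → push 2
LOAD_CONST → push 5
COMPARE_OP bool(<) → 2 vs 5 = True
POP_JUMP_IF_FALSE → pop True; no jump
LOAD_FAST_LOAD_FAST r,b → push 38,38
BINARY_OP + → 38 + 38 = 76
STORE_FAST r → r=76
LOAD_FAST i → push 2
LOAD_CONST → push 1
BINARY_OP + → 2 + 1 = 3
STORE_FAST i → i=3
LOAD_FAST i → push 3
LOAD_CONST → push 5
COMPARE_OP bool(<) → 3 vs 5 = True
POP_JUMP_IF_FALSE → pop True; no jump
LOAD_FAST_LOAD_FAST r,b → push 76,38
BINARY_OP + → 76 + 38 = 114
STORE_FAST r → r=114
LOAD_FAST i → push 3
LOAD_CONST → push 1
BINARY_OP + → 3 + 1 = 4
STORE_FAST i → i=4
LOAD_FAST i → push 4
LOAD_CONST → push 5
COMPARE_OP bool(<) → 4 vs 5 = True
POP_JUMP_IF_FALSE → pop True; no jump
LOAD_FAST_LOAD_FAST r,b → push 114,38
BINARY_OP + → 114 + 38 = 152
STORE_FAST r → r=152
LOAD_FAST i → push 4
LOAD_CONST → push 1
BINARY_OP + → 4 + 1 = 5
STORE_FAST i → i=5
LOAD_FAST i → push 5
LOAD_CONST → push 5
COMPARE_OP bool(<) → 5 vs 5 = False
POP_JUMP_IF_FALSE → pop False; jump
LOAD_FAST r → push 152
RETURN_VALUE → return 152.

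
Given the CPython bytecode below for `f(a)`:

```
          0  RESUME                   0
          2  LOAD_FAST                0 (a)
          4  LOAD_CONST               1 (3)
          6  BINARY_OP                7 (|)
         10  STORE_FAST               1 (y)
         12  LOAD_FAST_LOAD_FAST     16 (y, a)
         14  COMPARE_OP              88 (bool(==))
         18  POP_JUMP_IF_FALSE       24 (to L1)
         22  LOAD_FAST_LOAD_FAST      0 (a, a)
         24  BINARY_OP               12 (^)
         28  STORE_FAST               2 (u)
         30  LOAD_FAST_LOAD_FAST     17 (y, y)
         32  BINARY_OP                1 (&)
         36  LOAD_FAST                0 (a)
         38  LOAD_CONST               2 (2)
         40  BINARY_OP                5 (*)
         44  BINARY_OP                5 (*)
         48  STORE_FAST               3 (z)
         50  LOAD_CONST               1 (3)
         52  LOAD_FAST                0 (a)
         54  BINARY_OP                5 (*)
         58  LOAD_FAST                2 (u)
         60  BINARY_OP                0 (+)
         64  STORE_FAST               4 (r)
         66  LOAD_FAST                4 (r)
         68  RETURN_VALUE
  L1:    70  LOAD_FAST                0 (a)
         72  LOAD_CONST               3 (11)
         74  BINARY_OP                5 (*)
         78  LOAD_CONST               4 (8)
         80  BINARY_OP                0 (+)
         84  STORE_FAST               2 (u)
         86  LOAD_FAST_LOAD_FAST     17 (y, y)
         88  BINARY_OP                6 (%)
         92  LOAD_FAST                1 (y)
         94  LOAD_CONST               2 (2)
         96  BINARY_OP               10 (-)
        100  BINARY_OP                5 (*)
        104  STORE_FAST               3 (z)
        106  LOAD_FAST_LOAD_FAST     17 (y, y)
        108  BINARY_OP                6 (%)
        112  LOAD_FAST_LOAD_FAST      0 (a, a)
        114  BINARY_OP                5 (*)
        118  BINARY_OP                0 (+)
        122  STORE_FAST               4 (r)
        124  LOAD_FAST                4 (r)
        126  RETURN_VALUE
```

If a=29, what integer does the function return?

LOAD_FAST a → push 29. Stack: [29]
LOAD_CONST → push 3. Stack: [29, 3]
BINARY_OP | → 29 | 3 = 31. Stack: [31]
STORE_FAST y → y=31. Stack: []
LOAD_FAST_LOAD_FAST y,a → push 31,29. Stack: [31, 29]
COMPARE_OP bool(==) → 31 vs 29 = False. Stack: [False]
POP_JUMP_IF_FALSE → pop False; jump. Stack: []
LOAD_FAST a → push 29. Stack: [29]
LOAD_CONST → push 11. Stack: [29, 11]
BINARY_OP * → 29 * 11 = 319. Stack: [319]
LOAD_CONST → push 8. Stack: [319, 8]
BINARY_OP + → 319 + 8 = 327. Stack: [327]
STORE_FAST u → u=327. Stack: []
LOAD_FAST_LOAD_FAST y,y → push 31,31. Stack: [31, 31]
BINARY_OP % → 31 % 31 = 0. Stack: [0]
LOAD_FAST y → push 31. Stack: [0, 31]
LOAD_CONST → push 2. Stack: [0, 31, 2]
BINARY_OP - → 31 - 2 = 29. Stack: [0, 29]
BINARY_OP * → 0 * 29 = 0. Stack: [0]
STORE_FAST z → z=0. Stack: []
LOAD_FAST_LOAD_FAST y,y → push 31,31. Stack: [31, 31]
BINARY_OP % → 31 % 31 = 0. Stack: [0]
LOAD_FAST_LOAD_FAST a,a → push 29,29. Stack: [0, 29, 29]
BINARY_OP * → 29 * 29 = 841. Stack: [0, 841]
BINARY_OP + → 0 + 841 = 841. Stack: [841]
STORE_FAST r → r=841. Stack: []
LOAD_FAST r → push 841. Stack: [841]
RETURN_VALUE → return 841.

841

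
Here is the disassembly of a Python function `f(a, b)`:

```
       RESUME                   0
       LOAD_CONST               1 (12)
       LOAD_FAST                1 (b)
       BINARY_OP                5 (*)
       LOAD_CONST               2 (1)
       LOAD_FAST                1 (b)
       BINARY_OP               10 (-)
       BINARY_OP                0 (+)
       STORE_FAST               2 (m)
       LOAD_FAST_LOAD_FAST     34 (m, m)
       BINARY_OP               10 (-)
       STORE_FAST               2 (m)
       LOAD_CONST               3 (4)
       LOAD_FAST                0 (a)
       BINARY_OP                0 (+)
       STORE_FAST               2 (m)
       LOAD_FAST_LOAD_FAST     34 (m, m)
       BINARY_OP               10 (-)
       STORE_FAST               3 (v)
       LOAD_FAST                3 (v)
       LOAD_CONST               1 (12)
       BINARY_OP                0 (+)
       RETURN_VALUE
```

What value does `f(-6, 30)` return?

12

LOAD_CONST → push 12. Stack: [12]
LOAD_FAST b → push 30. Stack: [12, 30]
BINARY_OP * → 12 * 30 = 360. Stack: [360]
LOAD_CONST → push 1. Stack: [360, 1]
LOAD_FAST b → push 30. Stack: [360, 1, 30]
BINARY_OP - → 1 - 30 = -29. Stack: [360, -29]
BINARY_OP + → 360 + -29 = 331. Stack: [331]
STORE_FAST m → m=331. Stack: []
LOAD_FAST_LOAD_FAST m,m → push 331,331. Stack: [331, 331]
BINARY_OP - → 331 - 331 = 0. Stack: [0]
STORE_FAST m → m=0. Stack: []
LOAD_CONST → push 4. Stack: [4]
LOAD_FAST a → push -6. Stack: [4, -6]
BINARY_OP + → 4 + -6 = -2. Stack: [-2]
STORE_FAST m → m=-2. Stack: []
LOAD_FAST_LOAD_FAST m,m → push -2,-2. Stack: [-2, -2]
BINARY_OP - → -2 - -2 = 0. Stack: [0]
STORE_FAST v → v=0. Stack: []
LOAD_FAST v → push 0. Stack: [0]
LOAD_CONST → push 12. Stack: [0, 12]
BINARY_OP + → 0 + 12 = 12. Stack: [12]
RETURN_VALUE → return 12.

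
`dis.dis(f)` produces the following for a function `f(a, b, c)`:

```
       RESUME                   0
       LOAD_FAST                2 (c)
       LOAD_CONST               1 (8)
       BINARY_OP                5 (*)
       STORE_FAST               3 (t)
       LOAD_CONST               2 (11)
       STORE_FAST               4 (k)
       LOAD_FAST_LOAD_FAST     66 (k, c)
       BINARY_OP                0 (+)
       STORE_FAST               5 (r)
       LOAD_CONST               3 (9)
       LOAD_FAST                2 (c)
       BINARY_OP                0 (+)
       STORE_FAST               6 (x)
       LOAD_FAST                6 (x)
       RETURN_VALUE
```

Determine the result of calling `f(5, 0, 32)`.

41

LOAD_FAST c → push 32. Stack: [32]
LOAD_CONST → push 8. Stack: [32, 8]
BINARY_OP * → 32 * 8 = 256. Stack: [256]
STORE_FAST t → t=256. Stack: []
LOAD_CONST → push 11. Stack: [11]
STORE_FAST k → k=11. Stack: []
LOAD_FAST_LOAD_FAST k,c → push 11,32. Stack: [11, 32]
BINARY_OP + → 11 + 32 = 43. Stack: [43]
STORE_FAST r → r=43. Stack: []
LOAD_CONST → push 9. Stack: [9]
LOAD_FAST c → push 32. Stack: [9, 32]
BINARY_OP + → 9 + 32 = 41. Stack: [41]
STORE_FAST x → x=41. Stack: []
LOAD_FAST x → push 41. Stack: [41]
RETURN_VALUE → return 41.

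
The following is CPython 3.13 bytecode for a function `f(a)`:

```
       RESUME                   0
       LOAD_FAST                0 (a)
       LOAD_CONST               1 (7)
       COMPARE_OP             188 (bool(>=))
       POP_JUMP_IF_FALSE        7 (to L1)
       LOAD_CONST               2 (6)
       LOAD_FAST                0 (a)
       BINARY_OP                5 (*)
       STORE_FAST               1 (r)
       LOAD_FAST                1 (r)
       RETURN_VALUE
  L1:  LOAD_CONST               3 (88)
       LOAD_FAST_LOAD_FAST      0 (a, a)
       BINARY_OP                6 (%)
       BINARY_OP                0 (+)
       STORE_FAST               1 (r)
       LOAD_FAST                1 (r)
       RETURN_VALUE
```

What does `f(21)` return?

LOAD_FAST a → push 21. Stack: [21]
LOAD_CONST → push 7. Stack: [21, 7]
COMPARE_OP bool(>=) → 21 vs 7 = True. Stack: [True]
POP_JUMP_IF_FALSE → pop True; no jump. Stack: []
LOAD_CONST → push 6. Stack: [6]
LOAD_FAST a → push 21. Stack: [6, 21]
BINARY_OP * → 6 * 21 = 126. Stack: [126]
STORE_FAST r → r=126. Stack: []
LOAD_FAST r → push 126. Stack: [126]
RETURN_VALUE → return 126.

126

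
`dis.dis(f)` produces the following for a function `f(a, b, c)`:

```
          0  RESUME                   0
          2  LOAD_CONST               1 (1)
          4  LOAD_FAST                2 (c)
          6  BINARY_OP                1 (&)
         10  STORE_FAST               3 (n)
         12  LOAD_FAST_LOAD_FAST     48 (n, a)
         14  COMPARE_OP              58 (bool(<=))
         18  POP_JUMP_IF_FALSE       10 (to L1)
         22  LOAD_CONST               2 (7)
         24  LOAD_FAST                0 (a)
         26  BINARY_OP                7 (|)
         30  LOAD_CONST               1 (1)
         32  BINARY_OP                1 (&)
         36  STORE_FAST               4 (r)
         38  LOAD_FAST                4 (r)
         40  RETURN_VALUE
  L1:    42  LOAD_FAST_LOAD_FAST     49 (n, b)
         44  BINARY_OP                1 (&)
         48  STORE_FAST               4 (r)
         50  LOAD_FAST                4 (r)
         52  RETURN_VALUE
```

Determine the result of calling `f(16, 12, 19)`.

LOAD_CONST → push 1. Stack: [1]
LOAD_FAST c → push 19. Stack: [1, 19]
BINARY_OP & → 1 & 19 = 1. Stack: [1]
STORE_FAST n → n=1. Stack: []
LOAD_FAST_LOAD_FAST n,a → push 1,16. Stack: [1, 16]
COMPARE_OP bool(<=) → 1 vs 16 = True. Stack: [True]
POP_JUMP_IF_FALSE → pop True; no jump. Stack: []
LOAD_CONST → push 7. Stack: [7]
LOAD_FAST a → push 16. Stack: [7, 16]
BINARY_OP | → 7 | 16 = 23. Stack: [23]
LOAD_CONST → push 1. Stack: [23, 1]
BINARY_OP & → 23 & 1 = 1. Stack: [1]
STORE_FAST r → r=1. Stack: []
LOAD_FAST r → push 1. Stack: [1]
RETURN_VALUE → return 1.

1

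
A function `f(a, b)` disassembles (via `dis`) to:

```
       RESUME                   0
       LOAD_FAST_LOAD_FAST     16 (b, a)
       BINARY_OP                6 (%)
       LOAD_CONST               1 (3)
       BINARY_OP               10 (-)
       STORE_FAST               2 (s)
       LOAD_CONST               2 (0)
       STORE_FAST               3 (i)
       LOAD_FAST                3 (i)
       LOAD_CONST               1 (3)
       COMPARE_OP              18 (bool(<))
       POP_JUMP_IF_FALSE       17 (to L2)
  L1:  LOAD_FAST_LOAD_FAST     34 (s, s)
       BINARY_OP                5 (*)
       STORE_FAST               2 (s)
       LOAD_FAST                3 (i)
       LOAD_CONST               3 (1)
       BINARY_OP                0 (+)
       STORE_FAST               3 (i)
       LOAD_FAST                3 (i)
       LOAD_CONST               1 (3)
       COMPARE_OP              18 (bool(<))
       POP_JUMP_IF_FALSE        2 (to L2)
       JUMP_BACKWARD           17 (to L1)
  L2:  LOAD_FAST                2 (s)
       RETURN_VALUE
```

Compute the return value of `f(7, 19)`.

LOAD_FAST_LOAD_FAST b,a → push 19,7. Stack: [19, 7]
BINARY_OP % → 19 % 7 = 5. Stack: [5]
LOAD_CONST → push 3. Stack: [5, 3]
BINARY_OP - → 5 - 3 = 2. Stack: [2]
STORE_FAST s → s=2. Stack: []
LOAD_CONST → push 0. Stack: [0]
STORE_FAST i → i=0. Stack: []
LOAD_FAST i → push 0. Stack: [0]
LOAD_CONST → push 3. Stack: [0, 3]
COMPARE_OP bool(<) → 0 vs 3 = True. Stack: [True]
POP_JUMP_IF_FALSE → pop True; no jump. Stack: []
LOAD_FAST_LOAD_FAST s,s → push 2,2. Stack: [2, 2]
BINARY_OP * → 2 * 2 = 4. Stack: [4]
STORE_FAST s → s=4. Stack: []
LOAD_FAST i → push 0. Stack: [0]
LOAD_CONST → push 1. Stack: [0, 1]
BINARY_OP + → 0 + 1 = 1. Stack: [1]
STORE_FAST i → i=1. Stack: []
LOAD_FAST i → push 1. Stack: [1]
LOAD_CONST → push 3. Stack: [1, 3]
COMPARE_OP bool(<) → 1 vs 3 = True. Stack: [True]
POP_JUMP_IF_FALSE → pop True; no jump. Stack: []
LOAD_FAST_LOAD_FAST s,s → push 4,4. Stack: [4, 4]
BINARY_OP * → 4 * 4 = 16. Stack: [16]
STORE_FAST s → s=16. Stack: []
LOAD_FAST i → push 1. Stack: [1]
LOAD_CONST → push 1. Stack: [1, 1]
BINARY_OP + → 1 + 1 = 2. Stack: [2]
STORE_FAST i → i=2. Stack: []
LOAD_FAST i → push 2. Stack: [2]
LOAD_CONST → push 3. Stack: [2, 3]
COMPARE_OP bool(<) → 2 vs 3 = True. Stack: [True]
POP_JUMP_IF_FALSE → pop True; no jump. Stack: []
LOAD_FAST_LOAD_FAST s,s → push 16,16. Stack: [16, 16]
BINARY_OP * → 16 * 16 = 256. Stack: [256]
STORE_FAST s → s=256. Stack: []
LOAD_FAST i → push 2. Stack: [2]
LOAD_CONST → push 1. Stack: [2, 1]
BINARY_OP + → 2 + 1 = 3. Stack: [3]
STORE_FAST i → i=3. Stack: []
LOAD_FAST i → push 3. Stack: [3]
LOAD_CONST → push 3. Stack: [3, 3]
COMPARE_OP bool(<) → 3 vs 3 = False. Stack: [False]
POP_JUMP_IF_FALSE → pop False; jump. Stack: []
LOAD_FAST s → push 256. Stack: [256]
RETURN_VALUE → return 256.

256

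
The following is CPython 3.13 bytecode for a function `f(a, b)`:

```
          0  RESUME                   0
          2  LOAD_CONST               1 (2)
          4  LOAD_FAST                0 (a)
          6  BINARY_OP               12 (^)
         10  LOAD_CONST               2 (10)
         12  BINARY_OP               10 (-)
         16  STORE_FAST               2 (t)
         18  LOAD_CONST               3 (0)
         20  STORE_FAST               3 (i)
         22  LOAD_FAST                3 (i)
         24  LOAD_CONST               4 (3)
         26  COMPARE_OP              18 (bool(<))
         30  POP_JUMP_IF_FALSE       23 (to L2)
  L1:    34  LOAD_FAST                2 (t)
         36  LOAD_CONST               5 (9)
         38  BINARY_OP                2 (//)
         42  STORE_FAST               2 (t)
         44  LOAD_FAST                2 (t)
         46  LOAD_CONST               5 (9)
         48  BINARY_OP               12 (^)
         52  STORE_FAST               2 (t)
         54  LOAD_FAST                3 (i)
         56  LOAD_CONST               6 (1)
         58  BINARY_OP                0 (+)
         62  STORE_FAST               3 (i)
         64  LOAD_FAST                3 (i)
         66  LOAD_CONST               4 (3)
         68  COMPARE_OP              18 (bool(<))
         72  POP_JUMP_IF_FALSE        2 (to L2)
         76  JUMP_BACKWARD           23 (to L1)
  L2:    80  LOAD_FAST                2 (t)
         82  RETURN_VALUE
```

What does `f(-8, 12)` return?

LOAD_CONST → push 2. Stack: [2]
LOAD_FAST a → push -8. Stack: [2, -8]
BINARY_OP ^ → 2 ^ -8 = -6. Stack: [-6]
LOAD_CONST → push 10. Stack: [-6, 10]
BINARY_OP - → -6 - 10 = -16. Stack: [-16]
STORE_FAST t → t=-16. Stack: []
LOAD_CONST → push 0. Stack: [0]
STORE_FAST i → i=0. Stack: []
LOAD_FAST i → push 0. Stack: [0]
LOAD_CONST → push 3. Stack: [0, 3]
COMPARE_OP bool(<) → 0 vs 3 = True. Stack: [True]
POP_JUMP_IF_FALSE → pop True; no jump. Stack: []
LOAD_FAST t → push -16. Stack: [-16]
LOAD_CONST → push 9. Stack: [-16, 9]
BINARY_OP // → -16 // 9 = -2. Stack: [-2]
STORE_FAST t → t=-2. Stack: []
LOAD_FAST t → push -2. Stack: [-2]
LOAD_CONST → push 9. Stack: [-2, 9]
BINARY_OP ^ → -2 ^ 9 = -9. Stack: [-9]
STORE_FAST t → t=-9. Stack: []
LOAD_FAST i → push 0. Stack: [0]
LOAD_CONST → push 1. Stack: [0, 1]
BINARY_OP + → 0 + 1 = 1. Stack: [1]
STORE_FAST i → i=1. Stack: []
LOAD_FAST i → push 1. Stack: [1]
LOAD_CONST → push 3. Stack: [1, 3]
COMPARE_OP bool(<) → 1 vs 3 = True. Stack: [True]
POP_JUMP_IF_FALSE → pop True; no jump. Stack: []
LOAD_FAST t → push -9. Stack: [-9]
LOAD_CONST → push 9. Stack: [-9, 9]
BINARY_OP // → -9 // 9 = -1. Stack: [-1]
STORE_FAST t → t=-1. Stack: []
LOAD_FAST t → push -1. Stack: [-1]
LOAD_CONST → push 9. Stack: [-1, 9]
BINARY_OP ^ → -1 ^ 9 = -10. Stack: [-10]
STORE_FAST t → t=-10. Stack: []
LOAD_FAST i → push 1. Stack: [1]
LOAD_CONST → push 1. Stack: [1, 1]
BINARY_OP + → 1 + 1 = 2. Stack: [2]
STORE_FAST i → i=2. Stack: []
LOAD_FAST i → push 2. Stack: [2]
LOAD_CONST → push 3. Stack: [2, 3]
COMPARE_OP bool(<) → 2 vs 3 = True. Stack: [True]
POP_JUMP_IF_FALSE → pop True; no jump. Stack: []
LOAD_FAST t → push -10. Stack: [-10]
LOAD_CONST → push 9. Stack: [-10, 9]
BINARY_OP // → -10 // 9 = -2. Stack: [-2]
STORE_FAST t → t=-2. Stack: []
LOAD_FAST t → push -2. Stack: [-2]
LOAD_CONST → push 9. Stack: [-2, 9]
BINARY_OP ^ → -2 ^ 9 = -9. Stack: [-9]
STORE_FAST t → t=-9. Stack: []
LOAD_FAST i → push 2. Stack: [2]
LOAD_CONST → push 1. Stack: [2, 1]
BINARY_OP + → 2 + 1 = 3. Stack: [3]
STORE_FAST i → i=3. Stack: []
LOAD_FAST i → push 3. Stack: [3]
LOAD_CONST → push 3. Stack: [3, 3]
COMPARE_OP bool(<) → 3 vs 3 = False. Stack: [False]
POP_JUMP_IF_FALSE → pop False; jump. Stack: []
LOAD_FAST t → push -9. Stack: [-9]
RETURN_VALUE → return -9.

-9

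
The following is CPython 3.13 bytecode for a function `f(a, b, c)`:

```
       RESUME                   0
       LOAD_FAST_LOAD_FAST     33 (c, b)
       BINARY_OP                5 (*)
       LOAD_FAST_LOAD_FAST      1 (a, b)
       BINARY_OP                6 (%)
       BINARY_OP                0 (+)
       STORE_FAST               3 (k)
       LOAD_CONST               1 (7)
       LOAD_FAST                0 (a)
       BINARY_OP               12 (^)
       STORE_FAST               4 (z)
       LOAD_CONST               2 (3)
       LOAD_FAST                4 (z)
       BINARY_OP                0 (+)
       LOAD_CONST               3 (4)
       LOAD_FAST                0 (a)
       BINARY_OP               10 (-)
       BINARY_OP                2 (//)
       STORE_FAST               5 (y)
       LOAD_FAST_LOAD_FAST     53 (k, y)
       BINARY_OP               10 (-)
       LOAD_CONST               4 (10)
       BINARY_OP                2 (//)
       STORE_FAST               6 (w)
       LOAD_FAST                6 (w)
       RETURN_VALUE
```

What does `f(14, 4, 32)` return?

13

LOAD_FAST_LOAD_FAST c,b → push 32,4. Stack: [32, 4]
BINARY_OP * → 32 * 4 = 128. Stack: [128]
LOAD_FAST_LOAD_FAST a,b → push 14,4. Stack: [128, 14, 4]
BINARY_OP % → 14 % 4 = 2. Stack: [128, 2]
BINARY_OP + → 128 + 2 = 130. Stack: [130]
STORE_FAST k → k=130. Stack: []
LOAD_CONST → push 7. Stack: [7]
LOAD_FAST a → push 14. Stack: [7, 14]
BINARY_OP ^ → 7 ^ 14 = 9. Stack: [9]
STORE_FAST z → z=9. Stack: []
LOAD_CONST → push 3. Stack: [3]
LOAD_FAST z → push 9. Stack: [3, 9]
BINARY_OP + → 3 + 9 = 12. Stack: [12]
LOAD_CONST → push 4. Stack: [12, 4]
LOAD_FAST a → push 14. Stack: [12, 4, 14]
BINARY_OP - → 4 - 14 = -10. Stack: [12, -10]
BINARY_OP // → 12 // -10 = -2. Stack: [-2]
STORE_FAST y → y=-2. Stack: []
LOAD_FAST_LOAD_FAST k,y → push 130,-2. Stack: [130, -2]
BINARY_OP - → 130 - -2 = 132. Stack: [132]
LOAD_CONST → push 10. Stack: [132, 10]
BINARY_OP // → 132 // 10 = 13. Stack: [13]
STORE_FAST w → w=13. Stack: []
LOAD_FAST w → push 13. Stack: [13]
RETURN_VALUE → return 13.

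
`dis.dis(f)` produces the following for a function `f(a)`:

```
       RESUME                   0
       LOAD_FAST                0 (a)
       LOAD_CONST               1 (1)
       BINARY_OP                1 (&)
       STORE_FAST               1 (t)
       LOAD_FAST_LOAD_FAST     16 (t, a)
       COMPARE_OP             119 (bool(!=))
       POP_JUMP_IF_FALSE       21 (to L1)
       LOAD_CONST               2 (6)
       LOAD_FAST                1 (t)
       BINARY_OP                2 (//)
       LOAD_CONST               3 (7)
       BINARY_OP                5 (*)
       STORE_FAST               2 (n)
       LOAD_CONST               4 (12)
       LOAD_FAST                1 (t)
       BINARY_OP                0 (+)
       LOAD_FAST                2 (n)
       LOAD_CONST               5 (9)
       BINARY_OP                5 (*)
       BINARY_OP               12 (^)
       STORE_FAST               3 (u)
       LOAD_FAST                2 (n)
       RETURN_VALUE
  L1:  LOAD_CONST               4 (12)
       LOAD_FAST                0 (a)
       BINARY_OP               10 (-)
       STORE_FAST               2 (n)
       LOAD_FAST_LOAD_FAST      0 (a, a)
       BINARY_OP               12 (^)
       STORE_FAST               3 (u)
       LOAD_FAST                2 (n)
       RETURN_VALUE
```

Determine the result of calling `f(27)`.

42

LOAD_FAST a → push 27. Stack: [27]
LOAD_CONST → push 1. Stack: [27, 1]
BINARY_OP & → 27 & 1 = 1. Stack: [1]
STORE_FAST t → t=1. Stack: []
LOAD_FAST_LOAD_FAST t,a → push 1,27. Stack: [1, 27]
COMPARE_OP bool(!=) → 1 vs 27 = True. Stack: [True]
POP_JUMP_IF_FALSE → pop True; no jump. Stack: []
LOAD_CONST → push 6. Stack: [6]
LOAD_FAST t → push 1. Stack: [6, 1]
BINARY_OP // → 6 // 1 = 6. Stack: [6]
LOAD_CONST → push 7. Stack: [6, 7]
BINARY_OP * → 6 * 7 = 42. Stack: [42]
STORE_FAST n → n=42. Stack: []
LOAD_CONST → push 12. Stack: [12]
LOAD_FAST t → push 1. Stack: [12, 1]
BINARY_OP + → 12 + 1 = 13. Stack: [13]
LOAD_FAST n → push 42. Stack: [13, 42]
LOAD_CONST → push 9. Stack: [13, 42, 9]
BINARY_OP * → 42 * 9 = 378. Stack: [13, 378]
BINARY_OP ^ → 13 ^ 378 = 375. Stack: [375]
STORE_FAST u → u=375. Stack: []
LOAD_FAST n → push 42. Stack: [42]
RETURN_VALUE → return 42.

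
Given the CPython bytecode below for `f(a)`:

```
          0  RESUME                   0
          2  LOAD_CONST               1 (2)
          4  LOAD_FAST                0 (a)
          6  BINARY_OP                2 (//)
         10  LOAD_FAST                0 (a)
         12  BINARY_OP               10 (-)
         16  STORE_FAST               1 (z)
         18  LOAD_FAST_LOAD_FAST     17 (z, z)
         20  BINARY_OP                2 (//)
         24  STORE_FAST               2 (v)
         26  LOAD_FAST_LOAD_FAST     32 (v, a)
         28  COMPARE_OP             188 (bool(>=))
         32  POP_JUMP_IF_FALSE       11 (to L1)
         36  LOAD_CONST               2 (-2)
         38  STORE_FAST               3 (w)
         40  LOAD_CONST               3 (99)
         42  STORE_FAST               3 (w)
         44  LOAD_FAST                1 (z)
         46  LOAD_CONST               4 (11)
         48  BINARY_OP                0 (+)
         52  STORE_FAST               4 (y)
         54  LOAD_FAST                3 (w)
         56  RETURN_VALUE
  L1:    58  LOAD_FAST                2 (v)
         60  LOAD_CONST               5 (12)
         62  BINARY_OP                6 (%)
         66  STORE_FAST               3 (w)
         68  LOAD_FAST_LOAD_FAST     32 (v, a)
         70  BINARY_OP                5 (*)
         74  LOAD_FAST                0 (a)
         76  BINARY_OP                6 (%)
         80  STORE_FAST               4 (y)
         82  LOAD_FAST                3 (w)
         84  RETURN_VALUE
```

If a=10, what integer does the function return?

1

LOAD_CONST → push 2. Stack: [2]
LOAD_FAST a → push 10. Stack: [2, 10]
BINARY_OP // → 2 // 10 = 0. Stack: [0]
LOAD_FAST a → push 10. Stack: [0, 10]
BINARY_OP - → 0 - 10 = -10. Stack: [-10]
STORE_FAST z → z=-10. Stack: []
LOAD_FAST_LOAD_FAST z,z → push -10,-10. Stack: [-10, -10]
BINARY_OP // → -10 // -10 = 1. Stack: [1]
STORE_FAST v → v=1. Stack: []
LOAD_FAST_LOAD_FAST v,a → push 1,10. Stack: [1, 10]
COMPARE_OP bool(>=) → 1 vs 10 = False. Stack: [False]
POP_JUMP_IF_FALSE → pop False; jump. Stack: []
LOAD_FAST v → push 1. Stack: [1]
LOAD_CONST → push 12. Stack: [1, 12]
BINARY_OP % → 1 % 12 = 1. Stack: [1]
STORE_FAST w → w=1. Stack: []
LOAD_FAST_LOAD_FAST v,a → push 1,10. Stack: [1, 10]
BINARY_OP * → 1 * 10 = 10. Stack: [10]
LOAD_FAST a → push 10. Stack: [10, 10]
BINARY_OP % → 10 % 10 = 0. Stack: [0]
STORE_FAST y → y=0. Stack: []
LOAD_FAST w → push 1. Stack: [1]
RETURN_VALUE → return 1.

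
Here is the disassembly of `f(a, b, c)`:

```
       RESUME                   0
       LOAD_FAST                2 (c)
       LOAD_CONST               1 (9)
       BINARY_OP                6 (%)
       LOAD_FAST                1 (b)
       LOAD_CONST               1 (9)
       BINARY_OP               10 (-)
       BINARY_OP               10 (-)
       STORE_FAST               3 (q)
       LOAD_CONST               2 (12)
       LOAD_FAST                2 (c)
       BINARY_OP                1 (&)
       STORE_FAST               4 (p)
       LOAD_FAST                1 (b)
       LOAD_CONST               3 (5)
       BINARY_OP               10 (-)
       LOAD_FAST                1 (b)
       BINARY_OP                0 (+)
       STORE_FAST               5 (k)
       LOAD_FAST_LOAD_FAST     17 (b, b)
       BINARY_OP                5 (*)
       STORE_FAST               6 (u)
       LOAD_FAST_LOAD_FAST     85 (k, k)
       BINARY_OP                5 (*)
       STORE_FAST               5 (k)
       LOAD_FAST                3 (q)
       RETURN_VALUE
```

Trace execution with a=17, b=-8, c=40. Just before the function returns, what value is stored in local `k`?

441

LOAD_FAST c → push 40. Stack: [40]
LOAD_CONST → push 9. Stack: [40, 9]
BINARY_OP % → 40 % 9 = 4. Stack: [4]
LOAD_FAST b → push -8. Stack: [4, -8]
LOAD_CONST → push 9. Stack: [4, -8, 9]
BINARY_OP - → -8 - 9 = -17. Stack: [4, -17]
BINARY_OP - → 4 - -17 = 21. Stack: [21]
STORE_FAST q → q=21. Stack: []
LOAD_CONST → push 12. Stack: [12]
LOAD_FAST c → push 40. Stack: [12, 40]
BINARY_OP & → 12 & 40 = 8. Stack: [8]
STORE_FAST p → p=8. Stack: []
LOAD_FAST b → push -8. Stack: [-8]
LOAD_CONST → push 5. Stack: [-8, 5]
BINARY_OP - → -8 - 5 = -13. Stack: [-13]
LOAD_FAST b → push -8. Stack: [-13, -8]
BINARY_OP + → -13 + -8 = -21. Stack: [-21]
STORE_FAST k → k=-21. Stack: []
LOAD_FAST_LOAD_FAST b,b → push -8,-8. Stack: [-8, -8]
BINARY_OP * → -8 * -8 = 64. Stack: [64]
STORE_FAST u → u=64. Stack: []
LOAD_FAST_LOAD_FAST k,k → push -21,-21. Stack: [-21, -21]
BINARY_OP * → -21 * -21 = 441. Stack: [441]
STORE_FAST k → k=441. Stack: []
LOAD_FAST q → push 21. Stack: [21]
RETURN_VALUE → return 21.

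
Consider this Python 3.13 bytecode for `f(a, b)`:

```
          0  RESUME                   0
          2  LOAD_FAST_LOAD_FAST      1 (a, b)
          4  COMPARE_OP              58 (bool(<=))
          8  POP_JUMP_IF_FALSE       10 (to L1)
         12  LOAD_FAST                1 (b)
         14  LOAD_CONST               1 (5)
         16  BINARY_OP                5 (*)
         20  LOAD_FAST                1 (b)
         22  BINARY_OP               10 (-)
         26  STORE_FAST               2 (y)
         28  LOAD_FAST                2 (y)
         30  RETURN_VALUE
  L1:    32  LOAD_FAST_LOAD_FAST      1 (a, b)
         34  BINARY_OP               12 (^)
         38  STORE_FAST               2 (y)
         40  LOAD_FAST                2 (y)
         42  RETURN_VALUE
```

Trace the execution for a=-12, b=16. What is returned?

64

LOAD_FAST_LOAD_FAST a,b → push -12,16. Stack: [-12, 16]
COMPARE_OP bool(<=) → -12 vs 16 = True. Stack: [True]
POP_JUMP_IF_FALSE → pop True; no jump. Stack: []
LOAD_FAST b → push 16. Stack: [16]
LOAD_CONST → push 5. Stack: [16, 5]
BINARY_OP * → 16 * 5 = 80. Stack: [80]
LOAD_FAST b → push 16. Stack: [80, 16]
BINARY_OP - → 80 - 16 = 64. Stack: [64]
STORE_FAST y → y=64. Stack: []
LOAD_FAST y → push 64. Stack: [64]
RETURN_VALUE → return 64.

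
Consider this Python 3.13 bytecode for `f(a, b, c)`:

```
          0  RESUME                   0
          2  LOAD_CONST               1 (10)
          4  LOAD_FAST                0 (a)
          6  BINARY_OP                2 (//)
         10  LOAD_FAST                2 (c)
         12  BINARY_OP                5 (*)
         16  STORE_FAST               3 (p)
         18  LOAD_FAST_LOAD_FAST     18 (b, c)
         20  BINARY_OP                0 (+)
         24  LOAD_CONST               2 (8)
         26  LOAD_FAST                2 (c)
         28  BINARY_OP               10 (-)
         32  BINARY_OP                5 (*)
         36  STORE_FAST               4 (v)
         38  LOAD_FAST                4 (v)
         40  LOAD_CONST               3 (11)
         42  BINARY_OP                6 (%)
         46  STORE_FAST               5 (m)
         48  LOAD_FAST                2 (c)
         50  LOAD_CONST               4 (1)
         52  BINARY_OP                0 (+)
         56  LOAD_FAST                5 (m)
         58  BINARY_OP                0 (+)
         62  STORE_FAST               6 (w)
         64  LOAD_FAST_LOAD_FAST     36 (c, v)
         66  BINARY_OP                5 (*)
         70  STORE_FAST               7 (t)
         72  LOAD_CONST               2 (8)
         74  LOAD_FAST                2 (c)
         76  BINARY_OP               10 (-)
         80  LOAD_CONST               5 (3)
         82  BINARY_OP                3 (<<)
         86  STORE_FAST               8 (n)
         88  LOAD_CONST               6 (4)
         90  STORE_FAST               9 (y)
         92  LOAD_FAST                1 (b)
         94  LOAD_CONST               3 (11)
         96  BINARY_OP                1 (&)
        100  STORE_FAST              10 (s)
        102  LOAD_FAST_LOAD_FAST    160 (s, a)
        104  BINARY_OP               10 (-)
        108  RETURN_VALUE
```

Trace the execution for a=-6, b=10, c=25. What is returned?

16

LOAD_CONST → push 10. Stack: [10]
LOAD_FAST a → push -6. Stack: [10, -6]
BINARY_OP // → 10 // -6 = -2. Stack: [-2]
LOAD_FAST c → push 25. Stack: [-2, 25]
BINARY_OP * → -2 * 25 = -50. Stack: [-50]
STORE_FAST p → p=-50. Stack: []
LOAD_FAST_LOAD_FAST b,c → push 10,25. Stack: [10, 25]
BINARY_OP + → 10 + 25 = 35. Stack: [35]
LOAD_CONST → push 8. Stack: [35, 8]
LOAD_FAST c → push 25. Stack: [35, 8, 25]
BINARY_OP - → 8 - 25 = -17. Stack: [35, -17]
BINARY_OP * → 35 * -17 = -595. Stack: [-595]
STORE_FAST v → v=-595. Stack: []
LOAD_FAST v → push -595. Stack: [-595]
LOAD_CONST → push 11. Stack: [-595, 11]
BINARY_OP % → -595 % 11 = 10. Stack: [10]
STORE_FAST m → m=10. Stack: []
LOAD_FAST c → push 25. Stack: [25]
LOAD_CONST → push 1. Stack: [25, 1]
BINARY_OP + → 25 + 1 = 26. Stack: [26]
LOAD_FAST m → push 10. Stack: [26, 10]
BINARY_OP + → 26 + 10 = 36. Stack: [36]
STORE_FAST w → w=36. Stack: []
LOAD_FAST_LOAD_FAST c,v → push 25,-595. Stack: [25, -595]
BINARY_OP * → 25 * -595 = -14875. Stack: [-14875]
STORE_FAST t → t=-14875. Stack: []
LOAD_CONST → push 8. Stack: [8]
LOAD_FAST c → push 25. Stack: [8, 25]
BINARY_OP - → 8 - 25 = -17. Stack: [-17]
LOAD_CONST → push 3. Stack: [-17, 3]
BINARY_OP << → -17 << 3 = -136. Stack: [-136]
STORE_FAST n → n=-136. Stack: []
LOAD_CONST → push 4. Stack: [4]
STORE_FAST y → y=4. Stack: []
LOAD_FAST b → push 10. Stack: [10]
LOAD_CONST → push 11. Stack: [10, 11]
BINARY_OP & → 10 & 11 = 10. Stack: [10]
STORE_FAST s → s=10. Stack: []
LOAD_FAST_LOAD_FAST s,a → push 10,-6. Stack: [10, -6]
BINARY_OP - → 10 - -6 = 16. Stack: [16]
RETURN_VALUE → return 16.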